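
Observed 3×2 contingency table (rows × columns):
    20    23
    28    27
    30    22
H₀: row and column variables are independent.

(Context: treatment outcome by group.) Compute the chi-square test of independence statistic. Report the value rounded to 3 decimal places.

Row totals [43, 55, 52], col totals [78, 72], n=150
χ² = (20−22.36)²/22.36 + (23−20.64)²/20.64 + (28−28.60)²/28.60 + (27−26.40)²/26.40 + (30−27.04)²/27.04 + (22−24.96)²/24.96 = 1.2202
df = 2

test statistic = 1.220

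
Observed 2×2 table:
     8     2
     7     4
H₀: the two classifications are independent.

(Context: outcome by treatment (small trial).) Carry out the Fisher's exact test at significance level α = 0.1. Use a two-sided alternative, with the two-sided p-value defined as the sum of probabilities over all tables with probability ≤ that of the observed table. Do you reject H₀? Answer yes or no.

Margins: r₁=10, r₂=11, c₁=15, c₂=6, n=21
p_obs = C(10,8)·C(11,7)/C(21,15); sum pmf over tables with pmf ≤ p_obs
p-value (two-sided) = 0.63512
At α=0.1: p ≥ α → fail to reject H₀

reject H₀: no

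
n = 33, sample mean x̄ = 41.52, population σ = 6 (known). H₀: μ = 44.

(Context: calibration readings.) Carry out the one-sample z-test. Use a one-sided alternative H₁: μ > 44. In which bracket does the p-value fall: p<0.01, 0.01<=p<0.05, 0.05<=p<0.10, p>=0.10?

p-value bracket: p>=0.10

SE = σ/√n = 6/√33 = 1.0445
z = (x̄−μ₀)/SE = (41.52−44)/1.0445 = -2.3744
p-value (one-sided, H₁ greater) = 0.99121
→ bracket: p>=0.10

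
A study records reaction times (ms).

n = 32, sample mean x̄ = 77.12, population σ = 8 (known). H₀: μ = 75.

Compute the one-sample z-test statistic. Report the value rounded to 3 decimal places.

SE = σ/√n = 8/√32 = 1.4142
z = (x̄−μ₀)/SE = (77.12−75)/1.4142 = 1.4991

test statistic = 1.499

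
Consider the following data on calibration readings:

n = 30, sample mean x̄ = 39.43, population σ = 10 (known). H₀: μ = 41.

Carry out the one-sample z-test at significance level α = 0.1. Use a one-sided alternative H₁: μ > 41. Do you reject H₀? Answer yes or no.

SE = σ/√n = 10/√30 = 1.8257
z = (x̄−μ₀)/SE = (39.43−41)/1.8257 = -0.8599
p-value (one-sided, H₁ greater) = 0.80508
At α=0.1: p ≥ α → fail to reject H₀

reject H₀: no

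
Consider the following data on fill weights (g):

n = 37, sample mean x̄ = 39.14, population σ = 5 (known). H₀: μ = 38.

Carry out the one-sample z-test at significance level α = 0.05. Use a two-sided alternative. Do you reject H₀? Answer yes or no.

SE = σ/√n = 5/√37 = 0.8220
z = (x̄−μ₀)/SE = (39.14−38)/0.8220 = 1.3869
p-value (two-sided) = 0.16548
At α=0.05: p ≥ α → fail to reject H₀

reject H₀: no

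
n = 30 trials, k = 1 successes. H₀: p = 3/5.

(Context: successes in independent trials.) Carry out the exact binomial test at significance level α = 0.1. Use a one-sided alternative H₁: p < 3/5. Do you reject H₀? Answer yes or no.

Exact binomial: n=30, k=1, p₀=3/5=0.6000
P(X≤1) from Σ C(n,i)·p₀^i·(1−p₀)^(n−i)
p-value (one-sided, H₁ less) = 0.00000
At α=0.1: p < α → reject H₀

reject H₀: yes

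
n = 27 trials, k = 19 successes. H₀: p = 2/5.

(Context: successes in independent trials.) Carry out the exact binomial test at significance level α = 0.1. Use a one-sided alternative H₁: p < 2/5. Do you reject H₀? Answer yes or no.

reject H₀: no

Exact binomial: n=27, k=19, p₀=2/5=0.4000
P(X≤19) from Σ C(n,i)·p₀^i·(1−p₀)^(n−i)
p-value (one-sided, H₁ less) = 0.99965
At α=0.1: p ≥ α → fail to reject H₀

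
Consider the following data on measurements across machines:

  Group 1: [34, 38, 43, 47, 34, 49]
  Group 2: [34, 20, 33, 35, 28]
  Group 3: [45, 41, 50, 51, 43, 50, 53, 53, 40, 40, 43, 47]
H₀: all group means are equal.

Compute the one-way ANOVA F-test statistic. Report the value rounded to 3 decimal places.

Group means [40.83, 30.00, 46.33], grand mean 41.348
SSB = Σnᵢ(x̄ᵢ−x̄)² = 943.717; SSW = ΣΣ(x−x̄ᵢ)² = 635.500
MSB = 943.717/2 = 471.8587; MSW = 635.500/20 = 31.7750
F = MSB/MSW = 14.8500
df = (2, 20)

test statistic = 14.850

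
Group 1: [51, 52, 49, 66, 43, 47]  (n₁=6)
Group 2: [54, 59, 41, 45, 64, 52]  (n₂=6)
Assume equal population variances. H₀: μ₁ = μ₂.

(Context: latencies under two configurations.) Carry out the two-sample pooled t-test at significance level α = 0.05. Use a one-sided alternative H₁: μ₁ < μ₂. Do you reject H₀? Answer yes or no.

x̄₁=51.333, s₁=7.866, n₁=6
x̄₂=52.500, s₂=8.550, n₂=6
s_p² = [5·7.866² + 5·8.550²]/10 = 67.4833
SE = √(s_p²·(1/6+1/6)) = 4.7428
t = (51.333−52.500)/4.7428 = -0.2460
df = 10
p-value (one-sided, H₁ less) = 0.40533
At α=0.05: p ≥ α → fail to reject H₀

reject H₀: no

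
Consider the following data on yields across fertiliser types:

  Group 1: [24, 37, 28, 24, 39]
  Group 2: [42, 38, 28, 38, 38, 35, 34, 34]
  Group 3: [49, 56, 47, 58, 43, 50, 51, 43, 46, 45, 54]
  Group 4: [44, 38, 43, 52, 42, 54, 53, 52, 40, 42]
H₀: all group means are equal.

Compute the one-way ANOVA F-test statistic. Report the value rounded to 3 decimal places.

Group means [30.40, 35.88, 49.27, 46.00], grand mean 42.382
SSB = Σnᵢ(x̄ᵢ−x̄)² = 1709.773; SSW = ΣΣ(x−x̄ᵢ)² = 916.257
MSB = 1709.773/3 = 569.9242; MSW = 916.257/30 = 30.5419
F = MSB/MSW = 18.6604
df = (3, 30)

test statistic = 18.660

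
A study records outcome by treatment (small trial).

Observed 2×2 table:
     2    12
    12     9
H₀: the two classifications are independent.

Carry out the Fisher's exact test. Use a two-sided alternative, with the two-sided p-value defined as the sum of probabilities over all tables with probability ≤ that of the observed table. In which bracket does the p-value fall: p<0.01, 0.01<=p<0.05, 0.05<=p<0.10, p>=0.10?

p-value bracket: 0.01<=p<0.05

Margins: r₁=14, r₂=21, c₁=14, c₂=21, n=35
p_obs = C(14,2)·C(21,12)/C(35,14); sum pmf over tables with pmf ≤ p_obs
p-value (two-sided) = 0.01561
→ bracket: 0.01<=p<0.05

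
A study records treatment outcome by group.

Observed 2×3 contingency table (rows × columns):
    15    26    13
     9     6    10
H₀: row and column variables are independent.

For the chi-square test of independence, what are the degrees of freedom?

degrees of freedom = 2

df = (r−1)(c−1) = (2−1)·(3−1) = 2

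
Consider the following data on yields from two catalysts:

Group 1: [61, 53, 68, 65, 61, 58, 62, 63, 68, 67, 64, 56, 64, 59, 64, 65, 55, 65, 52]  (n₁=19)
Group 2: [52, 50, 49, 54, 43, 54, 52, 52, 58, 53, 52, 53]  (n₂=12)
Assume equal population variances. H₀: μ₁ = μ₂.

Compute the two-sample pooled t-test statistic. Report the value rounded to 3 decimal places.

test statistic = 5.981

x̄₁=61.579, s₁=4.868, n₁=19
x̄₂=51.833, s₂=3.563, n₂=12
s_p² = [18·4.868² + 11·3.563²]/29 = 19.5275
SE = √(s_p²·(1/19+1/12)) = 1.6294
t = (61.579−51.833)/1.6294 = 5.9810
df = 29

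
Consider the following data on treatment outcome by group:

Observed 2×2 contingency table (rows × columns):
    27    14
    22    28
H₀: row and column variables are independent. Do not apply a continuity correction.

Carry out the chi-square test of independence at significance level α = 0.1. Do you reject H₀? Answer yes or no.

Row totals [41, 50], col totals [49, 42], n=91
χ² = (27−22.08)²/22.08 + (14−18.92)²/18.92 + (22−26.92)²/26.92 + (28−23.08)²/23.08 = 4.3291
df = 1
p-value (upper-tail) = 0.03747
At α=0.1: p < α → reject H₀

reject H₀: yes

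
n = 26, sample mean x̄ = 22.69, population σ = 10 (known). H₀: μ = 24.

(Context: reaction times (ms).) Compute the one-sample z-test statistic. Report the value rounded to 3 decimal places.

test statistic = -0.668

SE = σ/√n = 10/√26 = 1.9612
z = (x̄−μ₀)/SE = (22.69−24)/1.9612 = -0.6680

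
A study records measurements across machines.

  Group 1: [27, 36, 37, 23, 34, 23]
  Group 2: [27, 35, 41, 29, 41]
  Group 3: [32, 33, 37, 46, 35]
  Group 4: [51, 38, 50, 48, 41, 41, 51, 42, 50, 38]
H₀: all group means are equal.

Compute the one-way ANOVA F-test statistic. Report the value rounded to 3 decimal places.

Group means [30.00, 34.60, 36.60, 45.00], grand mean 37.923
SSB = Σnᵢ(x̄ᵢ−x̄)² = 941.446; SSW = ΣΣ(x−x̄ᵢ)² = 774.400
MSB = 941.446/3 = 313.8154; MSW = 774.400/22 = 35.2000
F = MSB/MSW = 8.9152
df = (3, 22)

test statistic = 8.915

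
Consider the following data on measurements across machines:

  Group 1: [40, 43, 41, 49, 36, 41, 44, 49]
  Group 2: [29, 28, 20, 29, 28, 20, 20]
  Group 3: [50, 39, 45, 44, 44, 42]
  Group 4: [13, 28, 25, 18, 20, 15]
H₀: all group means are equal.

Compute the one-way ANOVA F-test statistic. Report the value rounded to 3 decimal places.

test statistic = 46.433

Group means [42.88, 24.86, 44.00, 19.83], grand mean 33.333
SSB = Σnᵢ(x̄ᵢ−x̄)² = 3007.435; SSW = ΣΣ(x−x̄ᵢ)² = 496.565
MSB = 3007.435/3 = 1002.4782; MSW = 496.565/23 = 21.5898
F = MSB/MSW = 46.4329
df = (3, 23)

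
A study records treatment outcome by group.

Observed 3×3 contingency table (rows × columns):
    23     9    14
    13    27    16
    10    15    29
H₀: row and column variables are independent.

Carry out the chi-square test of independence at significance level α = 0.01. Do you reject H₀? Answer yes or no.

Row totals [46, 56, 54], col totals [46, 51, 59], n=156
χ² = (23−13.56)²/13.56 + (9−15.04)²/15.04 + (14−17.40)²/17.40 + (13−16.51)²/16.51 + (27−18.31)²/18.31 + (16−21.18)²/21.18 + (10−15.92)²/15.92 + (15−17.65)²/17.65 + (29−20.42)²/20.42 = 21.9974
df = 4
p-value (upper-tail) = 0.00020
At α=0.01: p < α → reject H₀

reject H₀: yes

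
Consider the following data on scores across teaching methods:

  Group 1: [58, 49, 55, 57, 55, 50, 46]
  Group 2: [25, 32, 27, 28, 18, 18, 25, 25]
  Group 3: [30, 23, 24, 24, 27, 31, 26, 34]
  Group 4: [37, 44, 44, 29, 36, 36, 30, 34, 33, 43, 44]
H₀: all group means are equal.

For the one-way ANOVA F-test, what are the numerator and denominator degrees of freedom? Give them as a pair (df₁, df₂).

degrees of freedom = [3, 30]

k = 4 groups, N = 34 total
df = (k−1, N−k) = (4−1, 34−4) = (3, 30)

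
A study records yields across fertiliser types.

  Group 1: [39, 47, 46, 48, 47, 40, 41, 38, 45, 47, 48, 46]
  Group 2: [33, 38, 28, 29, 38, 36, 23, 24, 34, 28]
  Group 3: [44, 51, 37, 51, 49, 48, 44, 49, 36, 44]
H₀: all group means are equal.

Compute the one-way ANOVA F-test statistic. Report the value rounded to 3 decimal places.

test statistic = 27.367

Group means [44.33, 31.10, 45.30], grand mean 40.500
SSB = Σnᵢ(x̄ᵢ−x̄)² = 1290.333; SSW = ΣΣ(x−x̄ᵢ)² = 683.667
MSB = 1290.333/2 = 645.1667; MSW = 683.667/29 = 23.5747
F = MSB/MSW = 27.3669
df = (2, 29)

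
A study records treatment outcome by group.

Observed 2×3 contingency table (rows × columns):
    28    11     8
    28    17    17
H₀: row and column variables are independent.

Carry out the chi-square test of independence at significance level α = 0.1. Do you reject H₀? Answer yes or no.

Row totals [47, 62], col totals [56, 28, 25], n=109
χ² = (28−24.15)²/24.15 + (11−12.07)²/12.07 + (8−10.78)²/10.78 + (28−31.85)²/31.85 + (17−15.93)²/15.93 + (17−14.22)²/14.22 = 2.5090
df = 2
p-value (upper-tail) = 0.28522
At α=0.1: p ≥ α → fail to reject H₀

reject H₀: no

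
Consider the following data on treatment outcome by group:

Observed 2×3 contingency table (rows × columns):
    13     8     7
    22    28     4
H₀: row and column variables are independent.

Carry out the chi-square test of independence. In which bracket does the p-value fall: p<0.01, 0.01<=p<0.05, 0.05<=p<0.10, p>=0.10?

p-value bracket: 0.01<=p<0.05

Row totals [28, 54], col totals [35, 36, 11], n=82
χ² = (13−11.95)²/11.95 + (8−12.29)²/12.29 + (7−3.76)²/3.76 + (22−23.05)²/23.05 + (28−23.71)²/23.71 + (4−7.24)²/7.24 = 6.6703
df = 2
p-value (upper-tail) = 0.03561
→ bracket: 0.01<=p<0.05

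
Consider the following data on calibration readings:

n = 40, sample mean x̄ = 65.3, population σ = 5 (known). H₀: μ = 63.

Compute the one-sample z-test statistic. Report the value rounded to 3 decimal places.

test statistic = 2.909

SE = σ/√n = 5/√40 = 0.7906
z = (x̄−μ₀)/SE = (65.3−63)/0.7906 = 2.9093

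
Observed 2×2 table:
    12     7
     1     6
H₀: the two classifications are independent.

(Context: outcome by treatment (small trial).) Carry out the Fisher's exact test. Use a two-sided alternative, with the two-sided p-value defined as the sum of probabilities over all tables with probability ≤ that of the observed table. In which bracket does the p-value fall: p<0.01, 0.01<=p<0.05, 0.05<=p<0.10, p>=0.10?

Margins: r₁=19, r₂=7, c₁=13, c₂=13, n=26
p_obs = C(19,12)·C(7,1)/C(26,13); sum pmf over tables with pmf ≤ p_obs
p-value (two-sided) = 0.07304
→ bracket: 0.05<=p<0.10

p-value bracket: 0.05<=p<0.10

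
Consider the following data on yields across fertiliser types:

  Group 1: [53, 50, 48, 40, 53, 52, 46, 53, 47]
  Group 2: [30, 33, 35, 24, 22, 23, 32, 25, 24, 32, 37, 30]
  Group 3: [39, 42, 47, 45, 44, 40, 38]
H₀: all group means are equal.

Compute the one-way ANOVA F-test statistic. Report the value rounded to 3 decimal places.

test statistic = 54.451

Group means [49.11, 28.92, 42.14], grand mean 38.714
SSB = Σnᵢ(x̄ᵢ−x̄)² = 2207.052; SSW = ΣΣ(x−x̄ᵢ)² = 506.663
MSB = 2207.052/2 = 1103.5258; MSW = 506.663/25 = 20.2665
F = MSB/MSW = 54.4507
df = (2, 25)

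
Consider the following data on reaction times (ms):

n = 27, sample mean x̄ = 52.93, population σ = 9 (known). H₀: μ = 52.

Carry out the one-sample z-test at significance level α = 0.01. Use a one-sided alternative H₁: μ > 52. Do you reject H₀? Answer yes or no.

reject H₀: no

SE = σ/√n = 9/√27 = 1.7321
z = (x̄−μ₀)/SE = (52.93−52)/1.7321 = 0.5369
p-value (one-sided, H₁ greater) = 0.29566
At α=0.01: p ≥ α → fail to reject H₀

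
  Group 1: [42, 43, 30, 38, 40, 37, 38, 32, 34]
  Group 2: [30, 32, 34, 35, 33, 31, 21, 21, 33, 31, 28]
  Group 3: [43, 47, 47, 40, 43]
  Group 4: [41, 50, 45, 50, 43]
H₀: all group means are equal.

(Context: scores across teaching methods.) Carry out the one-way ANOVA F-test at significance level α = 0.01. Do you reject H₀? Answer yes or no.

Group means [37.11, 29.91, 44.00, 45.80], grand mean 37.067
SSB = Σnᵢ(x̄ᵢ−x̄)² = 1185.269; SSW = ΣΣ(x−x̄ᵢ)² = 488.598
MSB = 1185.269/3 = 395.0896; MSW = 488.598/26 = 18.7922
F = MSB/MSW = 21.0241
df = (3, 26)
p-value (upper-tail) = 0.00000
At α=0.01: p < α → reject H₀

reject H₀: yes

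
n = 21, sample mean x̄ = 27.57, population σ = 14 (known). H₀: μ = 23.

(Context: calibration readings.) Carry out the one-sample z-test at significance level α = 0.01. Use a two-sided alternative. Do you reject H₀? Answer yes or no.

reject H₀: no

SE = σ/√n = 14/√21 = 3.0551
z = (x̄−μ₀)/SE = (27.57−23)/3.0551 = 1.4959
p-value (two-sided) = 0.13468
At α=0.01: p ≥ α → fail to reject H₀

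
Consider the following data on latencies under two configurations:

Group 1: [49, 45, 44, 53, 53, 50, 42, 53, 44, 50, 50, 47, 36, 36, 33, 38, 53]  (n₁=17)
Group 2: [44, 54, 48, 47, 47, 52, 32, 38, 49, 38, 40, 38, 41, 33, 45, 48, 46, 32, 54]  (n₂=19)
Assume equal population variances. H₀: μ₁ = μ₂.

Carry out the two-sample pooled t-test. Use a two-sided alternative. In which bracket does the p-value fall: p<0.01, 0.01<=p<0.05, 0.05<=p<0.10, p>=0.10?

p-value bracket: p>=0.10

x̄₁=45.647, s₁=6.661, n₁=17
x̄₂=43.474, s₂=6.995, n₂=19
s_p² = [16·6.661² + 18·6.995²]/34 = 46.7829
SE = √(s_p²·(1/17+1/19)) = 2.2835
t = (45.647−43.474)/2.2835 = 0.9518
df = 34
p-value (two-sided) = 0.34792
→ bracket: p>=0.10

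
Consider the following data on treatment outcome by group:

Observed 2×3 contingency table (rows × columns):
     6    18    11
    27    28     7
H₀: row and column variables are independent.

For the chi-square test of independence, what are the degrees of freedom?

degrees of freedom = 2

df = (r−1)(c−1) = (2−1)·(3−1) = 2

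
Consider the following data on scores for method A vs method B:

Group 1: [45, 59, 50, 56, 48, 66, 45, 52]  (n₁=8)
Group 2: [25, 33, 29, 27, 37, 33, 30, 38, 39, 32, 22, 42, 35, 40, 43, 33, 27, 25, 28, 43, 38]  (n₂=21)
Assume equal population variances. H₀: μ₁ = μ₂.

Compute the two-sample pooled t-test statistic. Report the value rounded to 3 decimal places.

test statistic = 7.035

x̄₁=52.625, s₁=7.328, n₁=8
x̄₂=33.286, s₂=6.349, n₂=21
s_p² = [7·7.328² + 20·6.349²]/27 = 43.7837
SE = √(s_p²·(1/8+1/21)) = 2.7492
t = (52.625−33.286)/2.7492 = 7.0346
df = 27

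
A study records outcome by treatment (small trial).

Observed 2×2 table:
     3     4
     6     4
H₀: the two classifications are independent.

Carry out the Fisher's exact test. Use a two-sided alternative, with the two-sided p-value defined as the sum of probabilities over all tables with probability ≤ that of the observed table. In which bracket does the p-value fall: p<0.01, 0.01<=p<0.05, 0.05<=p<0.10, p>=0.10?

p-value bracket: p>=0.10

Margins: r₁=7, r₂=10, c₁=9, c₂=8, n=17
p_obs = C(7,3)·C(10,6)/C(17,9); sum pmf over tables with pmf ≤ p_obs
p-value (two-sided) = 0.63719
→ bracket: p>=0.10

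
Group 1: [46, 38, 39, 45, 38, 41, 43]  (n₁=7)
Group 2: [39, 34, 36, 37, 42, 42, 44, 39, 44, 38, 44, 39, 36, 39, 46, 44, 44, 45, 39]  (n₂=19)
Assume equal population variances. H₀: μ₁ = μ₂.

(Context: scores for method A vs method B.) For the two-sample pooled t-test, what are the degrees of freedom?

degrees of freedom = 24

df = n₁ + n₂ − 2 = 7 + 19 − 2 = 24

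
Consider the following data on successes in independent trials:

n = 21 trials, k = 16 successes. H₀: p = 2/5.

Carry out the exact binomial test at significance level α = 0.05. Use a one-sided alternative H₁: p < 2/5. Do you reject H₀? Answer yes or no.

Exact binomial: n=21, k=16, p₀=2/5=0.4000
P(X≤16) from Σ C(n,i)·p₀^i·(1−p₀)^(n−i)
p-value (one-sided, H₁ less) = 0.99984
At α=0.05: p ≥ α → fail to reject H₀

reject H₀: no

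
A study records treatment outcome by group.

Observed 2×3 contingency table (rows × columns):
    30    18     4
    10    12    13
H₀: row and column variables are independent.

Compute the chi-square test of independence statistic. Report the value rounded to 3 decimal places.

Row totals [52, 35], col totals [40, 30, 17], n=87
χ² = (30−23.91)²/23.91 + (18−17.93)²/17.93 + (4−10.16)²/10.16 + (10−16.09)²/16.09 + (12−12.07)²/12.07 + (13−6.84)²/6.84 = 13.1448
df = 2

test statistic = 13.145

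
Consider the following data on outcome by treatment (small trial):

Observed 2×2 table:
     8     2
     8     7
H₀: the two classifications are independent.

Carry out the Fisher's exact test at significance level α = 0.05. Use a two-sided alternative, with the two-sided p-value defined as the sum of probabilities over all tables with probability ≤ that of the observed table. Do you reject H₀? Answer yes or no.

reject H₀: no

Margins: r₁=10, r₂=15, c₁=16, c₂=9, n=25
p_obs = C(10,8)·C(15,8)/C(25,16); sum pmf over tables with pmf ≤ p_obs
p-value (two-sided) = 0.22896
At α=0.05: p ≥ α → fail to reject H₀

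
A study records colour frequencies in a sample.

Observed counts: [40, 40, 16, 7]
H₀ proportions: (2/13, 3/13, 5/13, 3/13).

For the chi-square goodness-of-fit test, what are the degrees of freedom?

df = k − 1 = 4 − 1 = 3

degrees of freedom = 3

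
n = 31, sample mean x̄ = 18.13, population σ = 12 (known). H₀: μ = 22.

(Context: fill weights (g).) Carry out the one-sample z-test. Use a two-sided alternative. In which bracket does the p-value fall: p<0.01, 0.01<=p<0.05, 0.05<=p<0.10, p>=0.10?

p-value bracket: 0.05<=p<0.10

SE = σ/√n = 12/√31 = 2.1553
z = (x̄−μ₀)/SE = (18.13−22)/2.1553 = -1.7956
p-value (two-sided) = 0.07256
→ bracket: 0.05<=p<0.10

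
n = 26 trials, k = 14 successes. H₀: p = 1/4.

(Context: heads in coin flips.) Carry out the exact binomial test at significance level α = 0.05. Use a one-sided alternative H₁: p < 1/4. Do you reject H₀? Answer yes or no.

Exact binomial: n=26, k=14, p₀=1/4=0.2500
P(X≤14) from Σ C(n,i)·p₀^i·(1−p₀)^(n−i)
p-value (one-sided, H₁ less) = 0.99961
At α=0.05: p ≥ α → fail to reject H₀

reject H₀: no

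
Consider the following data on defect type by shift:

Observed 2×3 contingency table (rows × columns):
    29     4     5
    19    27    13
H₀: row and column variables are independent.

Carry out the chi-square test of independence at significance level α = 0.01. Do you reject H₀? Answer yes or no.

reject H₀: yes

Row totals [38, 59], col totals [48, 31, 18], n=97
χ² = (29−18.80)²/18.80 + (4−12.14)²/12.14 + (5−7.05)²/7.05 + (19−29.20)²/29.20 + (27−18.86)²/18.86 + (13−10.95)²/10.95 = 19.0499
df = 2
p-value (upper-tail) = 0.00007
At α=0.01: p < α → reject H₀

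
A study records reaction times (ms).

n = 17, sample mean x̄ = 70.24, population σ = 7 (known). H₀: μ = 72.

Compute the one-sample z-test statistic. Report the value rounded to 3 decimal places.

SE = σ/√n = 7/√17 = 1.6977
z = (x̄−μ₀)/SE = (70.24−72)/1.6977 = -1.0367

test statistic = -1.037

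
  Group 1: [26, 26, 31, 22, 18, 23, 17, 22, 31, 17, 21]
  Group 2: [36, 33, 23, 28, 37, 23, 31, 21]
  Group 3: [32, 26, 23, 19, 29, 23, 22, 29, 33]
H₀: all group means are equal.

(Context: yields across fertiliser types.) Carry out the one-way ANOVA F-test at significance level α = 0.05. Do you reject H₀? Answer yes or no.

Group means [23.09, 29.00, 26.22], grand mean 25.786
SSB = Σnᵢ(x̄ᵢ−x̄)² = 164.250; SSW = ΣΣ(x−x̄ᵢ)² = 704.465
MSB = 164.250/2 = 82.1248; MSW = 704.465/25 = 28.1786
F = MSB/MSW = 2.9144
df = (2, 25)
p-value (upper-tail) = 0.07282
At α=0.05: p ≥ α → fail to reject H₀

reject H₀: no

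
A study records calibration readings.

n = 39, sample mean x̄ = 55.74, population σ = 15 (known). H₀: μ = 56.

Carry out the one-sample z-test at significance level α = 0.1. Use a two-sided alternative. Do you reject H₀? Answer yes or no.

SE = σ/√n = 15/√39 = 2.4019
z = (x̄−μ₀)/SE = (55.74−56)/2.4019 = -0.1082
p-value (two-sided) = 0.91380
At α=0.1: p ≥ α → fail to reject H₀

reject H₀: no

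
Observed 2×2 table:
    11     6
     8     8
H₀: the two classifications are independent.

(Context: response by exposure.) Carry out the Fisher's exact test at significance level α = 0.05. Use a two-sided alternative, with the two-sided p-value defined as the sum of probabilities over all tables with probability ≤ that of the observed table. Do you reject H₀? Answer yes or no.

reject H₀: no

Margins: r₁=17, r₂=16, c₁=19, c₂=14, n=33
p_obs = C(17,11)·C(16,8)/C(33,19); sum pmf over tables with pmf ≤ p_obs
p-value (two-sided) = 0.49053
At α=0.05: p ≥ α → fail to reject H₀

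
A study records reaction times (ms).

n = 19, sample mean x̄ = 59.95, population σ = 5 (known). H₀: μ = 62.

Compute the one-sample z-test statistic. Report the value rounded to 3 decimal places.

test statistic = -1.787

SE = σ/√n = 5/√19 = 1.1471
z = (x̄−μ₀)/SE = (59.95−62)/1.1471 = -1.7871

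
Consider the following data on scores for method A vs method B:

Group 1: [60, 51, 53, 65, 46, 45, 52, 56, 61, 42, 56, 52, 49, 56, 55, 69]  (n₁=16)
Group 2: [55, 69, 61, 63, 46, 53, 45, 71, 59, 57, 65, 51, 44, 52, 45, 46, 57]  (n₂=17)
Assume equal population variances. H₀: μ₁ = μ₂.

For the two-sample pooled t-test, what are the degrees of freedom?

degrees of freedom = 31

df = n₁ + n₂ − 2 = 16 + 17 − 2 = 31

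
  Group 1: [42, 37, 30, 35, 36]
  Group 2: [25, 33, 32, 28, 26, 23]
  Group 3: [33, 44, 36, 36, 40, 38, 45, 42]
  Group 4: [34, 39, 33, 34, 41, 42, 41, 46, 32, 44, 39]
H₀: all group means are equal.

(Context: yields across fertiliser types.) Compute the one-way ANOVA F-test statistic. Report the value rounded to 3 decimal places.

test statistic = 9.650

Group means [36.00, 27.83, 39.25, 38.64], grand mean 36.200
SSB = Σnᵢ(x̄ᵢ−x̄)² = 559.921; SSW = ΣΣ(x−x̄ᵢ)² = 502.879
MSB = 559.921/3 = 186.6404; MSW = 502.879/26 = 19.3415
F = MSB/MSW = 9.6497
df = (3, 26)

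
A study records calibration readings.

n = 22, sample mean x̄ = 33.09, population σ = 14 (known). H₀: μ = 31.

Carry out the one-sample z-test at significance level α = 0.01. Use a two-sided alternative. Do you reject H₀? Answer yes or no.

reject H₀: no

SE = σ/√n = 14/√22 = 2.9848
z = (x̄−μ₀)/SE = (33.09−31)/2.9848 = 0.7002
p-value (two-sided) = 0.48379
At α=0.01: p ≥ α → fail to reject H₀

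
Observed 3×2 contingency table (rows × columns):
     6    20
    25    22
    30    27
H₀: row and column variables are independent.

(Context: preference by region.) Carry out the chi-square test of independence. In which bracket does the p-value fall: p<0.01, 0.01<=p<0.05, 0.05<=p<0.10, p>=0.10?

p-value bracket: 0.01<=p<0.05

Row totals [26, 47, 57], col totals [61, 69], n=130
χ² = (6−12.20)²/12.20 + (20−13.80)²/13.80 + (25−22.05)²/22.05 + (22−24.95)²/24.95 + (30−26.75)²/26.75 + (27−30.25)²/30.25 = 7.4237
df = 2
p-value (upper-tail) = 0.02443
→ bracket: 0.01<=p<0.05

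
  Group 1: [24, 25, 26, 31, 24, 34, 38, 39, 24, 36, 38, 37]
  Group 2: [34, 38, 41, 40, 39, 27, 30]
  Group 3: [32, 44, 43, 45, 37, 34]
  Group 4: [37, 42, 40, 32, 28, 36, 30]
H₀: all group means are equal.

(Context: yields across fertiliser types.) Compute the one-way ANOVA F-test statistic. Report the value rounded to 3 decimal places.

Group means [31.33, 35.57, 39.17, 35.00], grand mean 34.531
SSB = Σnᵢ(x̄ᵢ−x̄)² = 260.754; SSW = ΣΣ(x−x̄ᵢ)² = 929.214
MSB = 260.754/3 = 86.9182; MSW = 929.214/28 = 33.1862
F = MSB/MSW = 2.6191
df = (3, 28)

test statistic = 2.619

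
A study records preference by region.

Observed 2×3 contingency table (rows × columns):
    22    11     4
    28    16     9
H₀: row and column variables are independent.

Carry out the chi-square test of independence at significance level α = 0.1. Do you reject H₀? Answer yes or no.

reject H₀: no

Row totals [37, 53], col totals [50, 27, 13], n=90
χ² = (22−20.56)²/20.56 + (11−11.10)²/11.10 + (4−5.34)²/5.34 + (28−29.44)²/29.44 + (16−15.90)²/15.90 + (9−7.66)²/7.66 = 0.7482
df = 2
p-value (upper-tail) = 0.68791
At α=0.1: p ≥ α → fail to reject H₀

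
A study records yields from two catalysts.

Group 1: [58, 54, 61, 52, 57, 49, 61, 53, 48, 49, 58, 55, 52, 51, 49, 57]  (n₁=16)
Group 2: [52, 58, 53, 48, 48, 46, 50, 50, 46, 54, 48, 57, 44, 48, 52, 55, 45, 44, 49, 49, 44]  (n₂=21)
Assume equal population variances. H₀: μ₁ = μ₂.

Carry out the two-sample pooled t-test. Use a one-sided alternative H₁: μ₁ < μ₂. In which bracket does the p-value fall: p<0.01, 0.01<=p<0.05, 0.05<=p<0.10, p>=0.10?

p-value bracket: p>=0.10

x̄₁=54.000, s₁=4.305, n₁=16
x̄₂=49.524, s₂=4.179, n₂=21
s_p² = [15·4.305² + 20·4.179²]/35 = 17.9211
SE = √(s_p²·(1/16+1/21)) = 1.4048
t = (54.000−49.524)/1.4048 = 3.1864
df = 35
p-value (one-sided, H₁ less) = 0.99849
→ bracket: p>=0.10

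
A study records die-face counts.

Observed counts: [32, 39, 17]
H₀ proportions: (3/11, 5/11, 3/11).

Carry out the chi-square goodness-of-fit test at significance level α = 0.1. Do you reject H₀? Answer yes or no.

reject H₀: yes

n = 88; E_i = n·p_i = [24.00, 40.00, 24.00]
χ² = (32−24.00)²/24.00 + (39−40.00)²/40.00 + (17−24.00)²/24.00 = 4.7333
df = 2
p-value (upper-tail) = 0.09379
At α=0.1: p < α → reject H₀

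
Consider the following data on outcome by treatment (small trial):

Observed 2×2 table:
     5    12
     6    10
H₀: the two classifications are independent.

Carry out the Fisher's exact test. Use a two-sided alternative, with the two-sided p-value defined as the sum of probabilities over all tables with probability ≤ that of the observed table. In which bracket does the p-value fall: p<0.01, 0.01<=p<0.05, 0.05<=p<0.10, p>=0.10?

p-value bracket: p>=0.10

Margins: r₁=17, r₂=16, c₁=11, c₂=22, n=33
p_obs = C(17,5)·C(16,6)/C(33,11); sum pmf over tables with pmf ≤ p_obs
p-value (two-sided) = 0.72068
→ bracket: p>=0.10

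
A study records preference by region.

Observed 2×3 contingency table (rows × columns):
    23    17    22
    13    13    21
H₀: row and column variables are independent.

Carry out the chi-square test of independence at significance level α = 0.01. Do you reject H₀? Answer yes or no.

reject H₀: no

Row totals [62, 47], col totals [36, 30, 43], n=109
χ² = (23−20.48)²/20.48 + (17−17.06)²/17.06 + (22−24.46)²/24.46 + (13−15.52)²/15.52 + (13−12.94)²/12.94 + (21−18.54)²/18.54 = 1.2947
df = 2
p-value (upper-tail) = 0.52344
At α=0.01: p ≥ α → fail to reject H₀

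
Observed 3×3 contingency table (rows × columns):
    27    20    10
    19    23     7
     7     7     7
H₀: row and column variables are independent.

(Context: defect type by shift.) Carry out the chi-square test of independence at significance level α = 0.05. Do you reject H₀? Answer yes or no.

reject H₀: no

Row totals [57, 49, 21], col totals [53, 50, 24], n=127
χ² = (27−23.79)²/23.79 + (20−22.44)²/22.44 + (10−10.77)²/10.77 + (19−20.45)²/20.45 + (23−19.29)²/19.29 + (7−9.26)²/9.26 + (7−8.76)²/8.76 + (7−8.27)²/8.27 + (7−3.97)²/3.97 = 4.9869
df = 4
p-value (upper-tail) = 0.28865
At α=0.05: p ≥ α → fail to reject H₀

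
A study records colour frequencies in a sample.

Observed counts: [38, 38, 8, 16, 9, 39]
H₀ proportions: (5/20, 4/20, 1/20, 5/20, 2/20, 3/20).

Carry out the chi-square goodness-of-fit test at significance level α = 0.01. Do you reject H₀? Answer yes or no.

n = 148; E_i = n·p_i = [37.00, 29.60, 7.40, 37.00, 14.80, 22.20]
χ² = (38−37.00)²/37.00 + (38−29.60)²/29.60 + (8−7.40)²/7.40 + (16−37.00)²/37.00 + (9−14.80)²/14.80 + (39−22.20)²/22.20 = 29.3649
df = 5
p-value (upper-tail) = 0.00002
At α=0.01: p < α → reject H₀

reject H₀: yes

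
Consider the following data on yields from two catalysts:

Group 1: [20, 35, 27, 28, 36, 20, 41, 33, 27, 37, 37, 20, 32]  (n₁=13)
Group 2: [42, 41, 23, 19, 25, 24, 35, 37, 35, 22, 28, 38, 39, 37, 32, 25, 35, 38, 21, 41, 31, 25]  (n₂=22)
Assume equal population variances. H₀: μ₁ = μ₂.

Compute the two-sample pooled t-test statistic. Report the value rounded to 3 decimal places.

test statistic = -0.496

x̄₁=30.231, s₁=7.155, n₁=13
x̄₂=31.500, s₂=7.411, n₂=22
s_p² = [12·7.155² + 21·7.411²]/33 = 53.5699
SE = √(s_p²·(1/13+1/22)) = 2.5604
t = (30.231−31.500)/2.5604 = -0.4957
df = 33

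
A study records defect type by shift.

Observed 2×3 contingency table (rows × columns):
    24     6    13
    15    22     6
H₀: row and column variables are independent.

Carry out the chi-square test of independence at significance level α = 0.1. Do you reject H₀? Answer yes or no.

reject H₀: yes

Row totals [43, 43], col totals [39, 28, 19], n=86
χ² = (24−19.50)²/19.50 + (6−14.00)²/14.00 + (13−9.50)²/9.50 + (15−19.50)²/19.50 + (22−14.00)²/14.00 + (6−9.50)²/9.50 = 13.7987
df = 2
p-value (upper-tail) = 0.00101
At α=0.1: p < α → reject H₀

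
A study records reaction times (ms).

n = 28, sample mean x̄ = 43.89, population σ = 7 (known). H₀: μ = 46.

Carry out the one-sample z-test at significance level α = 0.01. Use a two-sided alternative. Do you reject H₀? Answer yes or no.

SE = σ/√n = 7/√28 = 1.3229
z = (x̄−μ₀)/SE = (43.89−46)/1.3229 = -1.5950
p-value (two-sided) = 0.11071
At α=0.01: p ≥ α → fail to reject H₀

reject H₀: no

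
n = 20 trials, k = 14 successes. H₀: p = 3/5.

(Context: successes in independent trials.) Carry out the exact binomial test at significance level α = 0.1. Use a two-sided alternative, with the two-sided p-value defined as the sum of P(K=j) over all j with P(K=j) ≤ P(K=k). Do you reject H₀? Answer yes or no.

Exact binomial: n=20, k=14, p₀=3/5=0.6000
P(X=j) = C(n,j)·p₀^j·(1−p₀)^(n−j); p = Σ P(X=j) over j with P(X=j) ≤ P(X=14)
p-value (two-sided) = 0.49467
At α=0.1: p ≥ α → fail to reject H₀

reject H₀: no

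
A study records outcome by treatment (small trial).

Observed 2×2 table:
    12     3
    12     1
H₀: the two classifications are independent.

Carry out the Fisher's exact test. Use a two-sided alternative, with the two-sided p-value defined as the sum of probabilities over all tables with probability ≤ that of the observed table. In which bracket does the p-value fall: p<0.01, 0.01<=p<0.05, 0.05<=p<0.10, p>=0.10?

p-value bracket: p>=0.10

Margins: r₁=15, r₂=13, c₁=24, c₂=4, n=28
p_obs = C(15,12)·C(13,12)/C(28,24); sum pmf over tables with pmf ≤ p_obs
p-value (two-sided) = 0.60000
→ bracket: p>=0.10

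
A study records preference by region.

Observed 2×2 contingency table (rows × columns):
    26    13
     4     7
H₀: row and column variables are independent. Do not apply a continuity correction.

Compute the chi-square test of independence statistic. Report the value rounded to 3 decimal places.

test statistic = 3.283

Row totals [39, 11], col totals [30, 20], n=50
χ² = (26−23.40)²/23.40 + (13−15.60)²/15.60 + (4−6.60)²/6.60 + (7−4.40)²/4.40 = 3.2828
df = 1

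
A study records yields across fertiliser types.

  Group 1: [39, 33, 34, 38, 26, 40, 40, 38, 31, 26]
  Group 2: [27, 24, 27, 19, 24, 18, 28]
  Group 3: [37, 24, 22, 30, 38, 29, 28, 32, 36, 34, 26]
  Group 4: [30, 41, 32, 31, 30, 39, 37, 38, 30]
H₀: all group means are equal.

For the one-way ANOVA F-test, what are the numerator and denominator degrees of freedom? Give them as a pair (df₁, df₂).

degrees of freedom = [3, 33]

k = 4 groups, N = 37 total
df = (k−1, N−k) = (4−1, 37−4) = (3, 33)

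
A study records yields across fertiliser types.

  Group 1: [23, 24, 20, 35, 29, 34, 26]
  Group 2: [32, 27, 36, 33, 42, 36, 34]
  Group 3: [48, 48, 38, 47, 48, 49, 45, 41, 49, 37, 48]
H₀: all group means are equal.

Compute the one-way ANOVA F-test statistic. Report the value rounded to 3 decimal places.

Group means [27.29, 34.29, 45.27], grand mean 37.160
SSB = Σnᵢ(x̄ᵢ−x̄)² = 1464.321; SSW = ΣΣ(x−x̄ᵢ)² = 517.039
MSB = 1464.321/2 = 732.1605; MSW = 517.039/22 = 23.5018
F = MSB/MSW = 31.1534
df = (2, 22)

test statistic = 31.153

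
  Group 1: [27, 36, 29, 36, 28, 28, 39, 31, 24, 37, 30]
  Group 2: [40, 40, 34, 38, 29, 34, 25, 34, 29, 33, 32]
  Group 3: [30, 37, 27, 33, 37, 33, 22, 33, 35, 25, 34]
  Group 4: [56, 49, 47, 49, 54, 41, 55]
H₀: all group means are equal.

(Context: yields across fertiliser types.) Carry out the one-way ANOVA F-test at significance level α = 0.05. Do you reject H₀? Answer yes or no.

Group means [31.36, 33.45, 31.45, 50.14], grand mean 35.250
SSB = Σnᵢ(x̄ᵢ−x̄)² = 1912.643; SSW = ΣΣ(x−x̄ᵢ)² = 866.857
MSB = 1912.643/3 = 637.5476; MSW = 866.857/36 = 24.0794
F = MSB/MSW = 26.4769
df = (3, 36)
p-value (upper-tail) = 0.00000
At α=0.05: p < α → reject H₀

reject H₀: yes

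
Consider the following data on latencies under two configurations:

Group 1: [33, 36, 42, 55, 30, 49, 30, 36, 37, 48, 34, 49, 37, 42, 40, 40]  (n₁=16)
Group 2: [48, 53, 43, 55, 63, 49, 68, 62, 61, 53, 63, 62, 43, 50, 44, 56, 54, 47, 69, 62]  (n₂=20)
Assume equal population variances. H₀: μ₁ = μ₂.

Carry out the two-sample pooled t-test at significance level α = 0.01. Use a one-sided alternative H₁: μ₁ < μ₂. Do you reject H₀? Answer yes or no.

x̄₁=39.875, s₁=7.274, n₁=16
x̄₂=55.250, s₂=8.168, n₂=20
s_p² = [15·7.274² + 19·8.168²]/34 = 60.6324
SE = √(s_p²·(1/16+1/20)) = 2.6117
t = (39.875−55.250)/2.6117 = -5.8869
df = 34
p-value (one-sided, H₁ less) = 0.00000
At α=0.01: p < α → reject H₀

reject H₀: yes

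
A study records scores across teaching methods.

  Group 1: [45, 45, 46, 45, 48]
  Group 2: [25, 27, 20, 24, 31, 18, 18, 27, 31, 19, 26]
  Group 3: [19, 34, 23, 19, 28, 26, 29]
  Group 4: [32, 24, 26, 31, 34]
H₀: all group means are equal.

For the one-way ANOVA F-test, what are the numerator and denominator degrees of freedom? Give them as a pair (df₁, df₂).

k = 4 groups, N = 28 total
df = (k−1, N−k) = (4−1, 28−4) = (3, 24)

degrees of freedom = [3, 24]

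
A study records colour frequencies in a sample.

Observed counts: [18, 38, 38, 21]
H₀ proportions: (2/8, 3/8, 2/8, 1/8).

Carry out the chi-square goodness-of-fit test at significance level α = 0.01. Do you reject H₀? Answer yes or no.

reject H₀: no

n = 115; E_i = n·p_i = [28.75, 43.12, 28.75, 14.38]
χ² = (18−28.75)²/28.75 + (38−43.12)²/43.12 + (38−28.75)²/28.75 + (21−14.38)²/14.38 = 10.6580
df = 3
p-value (upper-tail) = 0.01373
At α=0.01: p ≥ α → fail to reject H₀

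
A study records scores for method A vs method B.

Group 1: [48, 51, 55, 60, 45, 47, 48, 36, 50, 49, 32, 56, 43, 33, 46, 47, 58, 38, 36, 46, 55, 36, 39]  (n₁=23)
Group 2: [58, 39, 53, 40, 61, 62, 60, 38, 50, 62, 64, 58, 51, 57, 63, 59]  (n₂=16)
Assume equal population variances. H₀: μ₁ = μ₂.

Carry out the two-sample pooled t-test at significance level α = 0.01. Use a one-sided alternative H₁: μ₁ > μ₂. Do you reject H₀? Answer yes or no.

x̄₁=45.826, s₁=8.116, n₁=23
x̄₂=54.688, s₂=8.777, n₂=16
s_p² = [22·8.116² + 15·8.777²]/37 = 70.3984
SE = √(s_p²·(1/23+1/16)) = 2.7314
t = (45.826−54.688)/2.7314 = -3.2442
df = 37
p-value (one-sided, H₁ greater) = 0.99875
At α=0.01: p ≥ α → fail to reject H₀

reject H₀: no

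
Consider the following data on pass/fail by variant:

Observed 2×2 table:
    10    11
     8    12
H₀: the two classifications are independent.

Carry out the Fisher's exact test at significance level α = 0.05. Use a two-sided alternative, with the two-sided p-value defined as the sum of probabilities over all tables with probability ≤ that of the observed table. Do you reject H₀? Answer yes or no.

Margins: r₁=21, r₂=20, c₁=18, c₂=23, n=41
p_obs = C(21,10)·C(20,8)/C(41,18); sum pmf over tables with pmf ≤ p_obs
p-value (two-sided) = 0.75574
At α=0.05: p ≥ α → fail to reject H₀

reject H₀: no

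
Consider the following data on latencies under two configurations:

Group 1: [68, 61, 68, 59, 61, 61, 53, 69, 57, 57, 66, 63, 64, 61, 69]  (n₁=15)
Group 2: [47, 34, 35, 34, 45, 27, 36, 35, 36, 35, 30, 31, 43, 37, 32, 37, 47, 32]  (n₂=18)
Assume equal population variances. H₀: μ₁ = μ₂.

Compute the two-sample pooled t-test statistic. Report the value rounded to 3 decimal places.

test statistic = 13.986

x̄₁=62.467, s₁=4.868, n₁=15
x̄₂=36.278, s₂=5.727, n₂=18
s_p² = [14·4.868² + 17·5.727²]/31 = 28.6885
SE = √(s_p²·(1/15+1/18)) = 1.8725
t = (62.467−36.278)/1.8725 = 13.9858
df = 31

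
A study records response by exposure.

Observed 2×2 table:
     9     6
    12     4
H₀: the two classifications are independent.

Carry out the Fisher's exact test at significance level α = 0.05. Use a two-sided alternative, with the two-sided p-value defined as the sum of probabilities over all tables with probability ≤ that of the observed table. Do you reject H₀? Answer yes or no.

Margins: r₁=15, r₂=16, c₁=21, c₂=10, n=31
p_obs = C(15,9)·C(16,12)/C(31,21); sum pmf over tables with pmf ≤ p_obs
p-value (two-sided) = 0.45779
At α=0.05: p ≥ α → fail to reject H₀

reject H₀: no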